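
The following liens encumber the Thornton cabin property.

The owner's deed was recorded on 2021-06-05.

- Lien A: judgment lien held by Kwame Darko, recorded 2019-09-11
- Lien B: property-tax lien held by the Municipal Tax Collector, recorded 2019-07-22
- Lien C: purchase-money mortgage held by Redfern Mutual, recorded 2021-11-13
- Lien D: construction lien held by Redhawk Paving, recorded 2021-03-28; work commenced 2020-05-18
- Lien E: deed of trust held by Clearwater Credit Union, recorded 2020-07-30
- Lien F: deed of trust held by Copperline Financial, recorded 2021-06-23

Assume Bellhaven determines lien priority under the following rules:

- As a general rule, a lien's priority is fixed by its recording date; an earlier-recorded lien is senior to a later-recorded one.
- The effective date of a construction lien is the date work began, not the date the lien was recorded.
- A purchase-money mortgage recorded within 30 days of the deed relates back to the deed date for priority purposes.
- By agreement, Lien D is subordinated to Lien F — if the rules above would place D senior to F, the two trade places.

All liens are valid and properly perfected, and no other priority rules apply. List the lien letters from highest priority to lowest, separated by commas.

B, A, F, E, D, C

First, effective dates: C was recorded 161 days after the deed, outside the 30-day window, so it keeps its recording date; D's effective date is 2020-05-18, when work began.
By effective date, earliest first: B (2019-07-22), A (2019-09-11), D (2020-05-18), E (2020-07-30), F (2021-06-23), C (2021-11-13).
The subordination applies — D was senior to F — so D and F swap.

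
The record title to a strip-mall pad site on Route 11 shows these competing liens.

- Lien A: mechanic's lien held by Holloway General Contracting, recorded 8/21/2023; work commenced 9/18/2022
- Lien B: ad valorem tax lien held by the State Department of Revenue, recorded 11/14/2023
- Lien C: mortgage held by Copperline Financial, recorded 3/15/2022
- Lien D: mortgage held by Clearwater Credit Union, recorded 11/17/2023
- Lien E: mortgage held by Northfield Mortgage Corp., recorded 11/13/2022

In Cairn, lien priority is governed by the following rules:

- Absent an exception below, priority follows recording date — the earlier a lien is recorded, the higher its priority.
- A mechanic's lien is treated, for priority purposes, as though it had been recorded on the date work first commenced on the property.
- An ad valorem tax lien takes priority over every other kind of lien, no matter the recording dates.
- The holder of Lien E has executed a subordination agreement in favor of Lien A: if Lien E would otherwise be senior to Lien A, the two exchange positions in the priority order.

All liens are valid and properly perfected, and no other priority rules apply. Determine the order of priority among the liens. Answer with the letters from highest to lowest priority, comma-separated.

First, effective dates: A relates back to 9/18/2022 (work commenced).
B is an ad valorem tax lien, so it outranks all other liens regardless of date.
Among the remaining liens, by effective date: C (3/15/2022), A (9/18/2022), E (11/13/2022), D (11/17/2023).
E is already junior to A, so the subordination agreement changes nothing.

B, C, A, E, D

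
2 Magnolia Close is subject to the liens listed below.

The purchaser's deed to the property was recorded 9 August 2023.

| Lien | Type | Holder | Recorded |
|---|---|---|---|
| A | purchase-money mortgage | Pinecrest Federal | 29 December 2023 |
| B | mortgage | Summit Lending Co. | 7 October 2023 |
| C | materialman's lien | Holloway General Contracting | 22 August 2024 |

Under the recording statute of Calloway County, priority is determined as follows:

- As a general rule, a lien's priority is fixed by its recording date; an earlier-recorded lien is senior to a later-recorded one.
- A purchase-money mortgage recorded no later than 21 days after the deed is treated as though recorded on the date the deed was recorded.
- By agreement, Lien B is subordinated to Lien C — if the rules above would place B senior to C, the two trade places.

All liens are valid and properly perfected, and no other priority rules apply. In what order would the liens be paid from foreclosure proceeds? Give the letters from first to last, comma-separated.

C, A, B

First, effective dates: A was recorded 142 days after the deed, outside the 21-day window, so it keeps its recording date.
By effective date: B (7 October 2023), A (29 December 2023), C (22 August 2024).
The subordination applies — B was senior to C — so B and C swap.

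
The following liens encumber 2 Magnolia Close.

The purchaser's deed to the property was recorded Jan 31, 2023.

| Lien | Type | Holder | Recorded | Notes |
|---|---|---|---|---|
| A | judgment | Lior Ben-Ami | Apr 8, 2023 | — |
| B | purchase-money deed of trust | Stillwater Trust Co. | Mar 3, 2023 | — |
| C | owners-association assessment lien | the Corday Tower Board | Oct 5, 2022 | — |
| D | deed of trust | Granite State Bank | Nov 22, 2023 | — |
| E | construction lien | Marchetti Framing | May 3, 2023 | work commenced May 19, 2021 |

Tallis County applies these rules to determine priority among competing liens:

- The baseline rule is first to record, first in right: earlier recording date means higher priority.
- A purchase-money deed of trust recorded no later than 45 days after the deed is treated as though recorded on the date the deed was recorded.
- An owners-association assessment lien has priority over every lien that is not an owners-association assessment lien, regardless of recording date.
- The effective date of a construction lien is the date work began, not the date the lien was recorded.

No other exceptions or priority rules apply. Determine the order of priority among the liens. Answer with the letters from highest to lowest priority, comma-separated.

Effective dates after the stated exceptions: B's effective date is the deed date, Jan 31, 2023; E's effective date is May 19, 2021, when work began.
C, as an owners-association assessment lien, has superpriority and ranks first.
The other liens, earliest effective date first: E (May 19, 2021), B (Jan 31, 2023), A (Apr 8, 2023), D (Nov 22, 2023).

C, E, B, A, D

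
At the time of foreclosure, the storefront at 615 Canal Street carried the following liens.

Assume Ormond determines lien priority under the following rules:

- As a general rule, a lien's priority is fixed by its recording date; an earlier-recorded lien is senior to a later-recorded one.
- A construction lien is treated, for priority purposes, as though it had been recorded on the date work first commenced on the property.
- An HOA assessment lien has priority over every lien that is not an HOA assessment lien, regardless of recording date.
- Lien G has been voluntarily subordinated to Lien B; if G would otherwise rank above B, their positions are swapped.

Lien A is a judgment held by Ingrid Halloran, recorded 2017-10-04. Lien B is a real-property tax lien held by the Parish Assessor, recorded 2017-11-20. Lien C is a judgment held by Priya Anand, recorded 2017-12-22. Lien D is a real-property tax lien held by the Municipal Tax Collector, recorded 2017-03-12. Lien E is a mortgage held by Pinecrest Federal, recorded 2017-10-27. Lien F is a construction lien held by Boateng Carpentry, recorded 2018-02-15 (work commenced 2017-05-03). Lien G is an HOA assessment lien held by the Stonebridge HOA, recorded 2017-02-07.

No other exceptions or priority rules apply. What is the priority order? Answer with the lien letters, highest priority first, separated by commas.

Adjusting effective dates: F relates back to 2017-05-03 (work commenced).
G, as an HOA assessment lien, has superpriority and ranks first.
Among the remaining liens, by effective date: D (2017-03-12), F (2017-05-03), A (2017-10-04), E (2017-10-27), B (2017-11-20), C (2017-12-22).
Because G would otherwise rank above B, the subordination swaps them.

B, D, F, A, E, G, C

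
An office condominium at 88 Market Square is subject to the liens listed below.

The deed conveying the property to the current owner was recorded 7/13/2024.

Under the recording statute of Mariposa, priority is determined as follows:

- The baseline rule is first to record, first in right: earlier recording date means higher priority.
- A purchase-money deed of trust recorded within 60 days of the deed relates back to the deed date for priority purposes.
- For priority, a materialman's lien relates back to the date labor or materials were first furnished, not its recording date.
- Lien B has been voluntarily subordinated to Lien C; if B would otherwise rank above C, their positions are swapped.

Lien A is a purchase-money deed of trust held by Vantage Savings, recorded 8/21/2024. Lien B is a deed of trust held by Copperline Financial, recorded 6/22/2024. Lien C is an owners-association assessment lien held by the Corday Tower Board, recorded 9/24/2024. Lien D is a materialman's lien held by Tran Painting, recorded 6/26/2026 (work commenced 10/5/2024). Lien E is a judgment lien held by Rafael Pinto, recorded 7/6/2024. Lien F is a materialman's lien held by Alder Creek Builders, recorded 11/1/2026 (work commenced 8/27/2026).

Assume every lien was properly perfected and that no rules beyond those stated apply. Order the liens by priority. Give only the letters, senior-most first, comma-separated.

Adjusting effective dates: A's effective date is the deed date, 7/13/2024; D is treated as recorded 10/5/2024, the work-commencement date; F is treated as recorded 8/27/2026, the work-commencement date.
By effective date, earliest first: B (6/22/2024), E (7/6/2024), A (7/13/2024), C (9/24/2024), D (10/5/2024), F (8/27/2026).
B is senior to C before the subordination, so the two trade places.

C, E, A, B, D, F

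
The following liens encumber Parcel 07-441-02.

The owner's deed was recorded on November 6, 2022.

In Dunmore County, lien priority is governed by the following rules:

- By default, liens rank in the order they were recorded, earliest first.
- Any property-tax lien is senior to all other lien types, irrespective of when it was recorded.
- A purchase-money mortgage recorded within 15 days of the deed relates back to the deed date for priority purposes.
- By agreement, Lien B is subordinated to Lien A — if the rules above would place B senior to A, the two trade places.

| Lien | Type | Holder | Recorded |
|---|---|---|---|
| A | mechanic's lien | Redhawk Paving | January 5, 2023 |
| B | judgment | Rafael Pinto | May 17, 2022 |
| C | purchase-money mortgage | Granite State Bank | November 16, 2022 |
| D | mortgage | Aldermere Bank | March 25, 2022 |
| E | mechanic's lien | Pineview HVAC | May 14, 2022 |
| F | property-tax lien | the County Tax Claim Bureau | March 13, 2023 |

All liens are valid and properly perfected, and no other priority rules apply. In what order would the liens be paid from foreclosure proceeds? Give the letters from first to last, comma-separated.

First, effective dates: C's effective date is the deed date, November 6, 2022.
As a property-tax lien, F is senior to every other lien.
The other liens, earliest effective date first: D (March 25, 2022), E (May 14, 2022), B (May 17, 2022), C (November 6, 2022), A (January 5, 2023).
B is senior to A before the subordination, so the two trade places.

F, D, E, A, C, B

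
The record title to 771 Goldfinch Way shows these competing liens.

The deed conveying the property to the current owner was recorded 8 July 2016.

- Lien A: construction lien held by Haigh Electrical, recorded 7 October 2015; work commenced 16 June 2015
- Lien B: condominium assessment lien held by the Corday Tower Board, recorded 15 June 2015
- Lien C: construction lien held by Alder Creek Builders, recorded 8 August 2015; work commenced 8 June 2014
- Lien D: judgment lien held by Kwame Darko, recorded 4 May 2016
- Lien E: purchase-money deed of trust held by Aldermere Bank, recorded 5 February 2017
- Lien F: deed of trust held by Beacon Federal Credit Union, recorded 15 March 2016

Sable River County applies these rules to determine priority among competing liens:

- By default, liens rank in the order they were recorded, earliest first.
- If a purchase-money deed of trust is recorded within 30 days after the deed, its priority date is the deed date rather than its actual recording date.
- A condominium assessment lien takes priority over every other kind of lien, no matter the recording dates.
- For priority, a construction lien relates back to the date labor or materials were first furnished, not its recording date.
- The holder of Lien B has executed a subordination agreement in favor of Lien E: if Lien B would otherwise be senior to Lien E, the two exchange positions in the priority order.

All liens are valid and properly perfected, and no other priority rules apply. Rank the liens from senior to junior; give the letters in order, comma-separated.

Effective dates: A's effective date is 16 June 2015, when work began; C's effective date is 8 June 2014, when work began; E missed the 30-day window (212 days after the deed), so its recording date stands.
As a condominium assessment lien, B is senior to every other lien.
Among the remaining liens, by effective date: C (8 June 2014), A (16 June 2015), F (15 March 2016), D (4 May 2016), E (5 February 2017).
Because B would otherwise rank above E, the subordination swaps them.

E, C, A, F, D, B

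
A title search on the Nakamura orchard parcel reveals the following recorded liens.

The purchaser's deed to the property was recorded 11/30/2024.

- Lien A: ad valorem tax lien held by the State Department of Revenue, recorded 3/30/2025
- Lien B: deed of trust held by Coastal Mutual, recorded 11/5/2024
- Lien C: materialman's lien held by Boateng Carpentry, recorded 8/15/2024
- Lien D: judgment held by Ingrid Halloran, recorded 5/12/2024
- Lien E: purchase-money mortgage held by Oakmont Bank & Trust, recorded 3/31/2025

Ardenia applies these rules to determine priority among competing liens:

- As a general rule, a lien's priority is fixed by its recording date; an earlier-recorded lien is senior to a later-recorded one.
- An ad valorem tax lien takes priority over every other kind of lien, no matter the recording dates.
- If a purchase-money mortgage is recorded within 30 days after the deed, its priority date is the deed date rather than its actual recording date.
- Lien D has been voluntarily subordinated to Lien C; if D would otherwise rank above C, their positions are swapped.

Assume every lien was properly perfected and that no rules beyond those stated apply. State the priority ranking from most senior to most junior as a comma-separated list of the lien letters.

A, C, D, B, E

First, effective dates: E was recorded 121 days after the deed, outside the 30-day window, so it keeps its recording date.
As an ad valorem tax lien, A is senior to every other lien.
Ordering the rest by effective date: D (5/12/2024), C (8/15/2024), B (11/5/2024), E (3/31/2025).
Because D would otherwise rank above C, the subordination swaps them.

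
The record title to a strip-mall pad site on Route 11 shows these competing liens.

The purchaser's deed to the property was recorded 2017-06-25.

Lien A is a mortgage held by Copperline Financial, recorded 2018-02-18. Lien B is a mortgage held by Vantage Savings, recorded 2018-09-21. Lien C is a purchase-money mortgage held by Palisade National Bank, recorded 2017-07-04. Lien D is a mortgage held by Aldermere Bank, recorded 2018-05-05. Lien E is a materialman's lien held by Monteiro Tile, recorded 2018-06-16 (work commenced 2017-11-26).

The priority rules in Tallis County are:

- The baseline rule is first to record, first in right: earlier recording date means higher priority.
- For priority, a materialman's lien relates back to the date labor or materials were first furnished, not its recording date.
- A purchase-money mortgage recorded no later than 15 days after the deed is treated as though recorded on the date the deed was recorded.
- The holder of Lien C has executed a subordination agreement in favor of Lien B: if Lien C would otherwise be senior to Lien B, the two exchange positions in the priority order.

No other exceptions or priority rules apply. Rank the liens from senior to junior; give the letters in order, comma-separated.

Adjusting effective dates: C's effective date is the deed date, 2017-06-25; E's effective date is 2017-11-26, when work began.
By effective date, earliest first: C (2017-06-25), E (2017-11-26), A (2018-02-18), D (2018-05-05), B (2018-09-21).
C would otherwise be senior to B, so under the subordination agreement C and B exchange positions.

B, E, A, D, C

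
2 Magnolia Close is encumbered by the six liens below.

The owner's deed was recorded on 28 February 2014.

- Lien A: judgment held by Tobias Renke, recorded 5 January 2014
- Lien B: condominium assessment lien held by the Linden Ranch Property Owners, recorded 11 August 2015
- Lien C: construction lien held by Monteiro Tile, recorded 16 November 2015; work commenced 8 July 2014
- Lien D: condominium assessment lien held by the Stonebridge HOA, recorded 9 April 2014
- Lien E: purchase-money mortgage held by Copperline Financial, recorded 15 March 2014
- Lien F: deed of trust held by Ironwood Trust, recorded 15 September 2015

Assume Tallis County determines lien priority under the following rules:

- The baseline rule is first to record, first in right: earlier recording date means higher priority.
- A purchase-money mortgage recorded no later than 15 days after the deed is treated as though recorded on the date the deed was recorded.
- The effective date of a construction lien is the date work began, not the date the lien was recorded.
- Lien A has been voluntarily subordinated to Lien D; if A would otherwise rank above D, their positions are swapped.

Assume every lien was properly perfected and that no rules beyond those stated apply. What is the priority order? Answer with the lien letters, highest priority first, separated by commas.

Effective dates after the stated exceptions: C relates back to 8 July 2014 (work commenced); E's effective date is the deed date, 28 February 2014.
By effective date: A (5 January 2014), E (28 February 2014), D (9 April 2014), C (8 July 2014), B (11 August 2015), F (15 September 2015).
The subordination applies — A was senior to D — so A and D swap.

D, E, A, C, B, F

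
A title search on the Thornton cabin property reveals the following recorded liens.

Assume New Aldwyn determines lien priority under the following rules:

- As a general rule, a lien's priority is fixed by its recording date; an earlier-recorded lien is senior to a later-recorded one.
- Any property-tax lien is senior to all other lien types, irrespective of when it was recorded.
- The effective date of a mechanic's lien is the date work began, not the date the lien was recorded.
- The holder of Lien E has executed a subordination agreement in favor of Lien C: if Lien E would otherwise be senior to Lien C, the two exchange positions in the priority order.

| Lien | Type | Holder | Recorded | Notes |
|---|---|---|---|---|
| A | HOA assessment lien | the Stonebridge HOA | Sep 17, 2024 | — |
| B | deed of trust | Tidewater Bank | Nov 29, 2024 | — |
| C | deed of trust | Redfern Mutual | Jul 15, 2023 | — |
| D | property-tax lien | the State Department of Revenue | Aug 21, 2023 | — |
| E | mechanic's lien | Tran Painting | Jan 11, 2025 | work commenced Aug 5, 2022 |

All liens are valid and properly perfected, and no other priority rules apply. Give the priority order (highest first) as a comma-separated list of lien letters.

D, C, E, A, B

Effective dates: E is treated as recorded Aug 5, 2022, the work-commencement date.
D is a property-tax lien and takes priority over every other lien.
Among the remaining liens, by effective date: E (Aug 5, 2022), C (Jul 15, 2023), A (Sep 17, 2024), B (Nov 29, 2024).
E would otherwise be senior to C, so under the subordination agreement E and C exchange positions.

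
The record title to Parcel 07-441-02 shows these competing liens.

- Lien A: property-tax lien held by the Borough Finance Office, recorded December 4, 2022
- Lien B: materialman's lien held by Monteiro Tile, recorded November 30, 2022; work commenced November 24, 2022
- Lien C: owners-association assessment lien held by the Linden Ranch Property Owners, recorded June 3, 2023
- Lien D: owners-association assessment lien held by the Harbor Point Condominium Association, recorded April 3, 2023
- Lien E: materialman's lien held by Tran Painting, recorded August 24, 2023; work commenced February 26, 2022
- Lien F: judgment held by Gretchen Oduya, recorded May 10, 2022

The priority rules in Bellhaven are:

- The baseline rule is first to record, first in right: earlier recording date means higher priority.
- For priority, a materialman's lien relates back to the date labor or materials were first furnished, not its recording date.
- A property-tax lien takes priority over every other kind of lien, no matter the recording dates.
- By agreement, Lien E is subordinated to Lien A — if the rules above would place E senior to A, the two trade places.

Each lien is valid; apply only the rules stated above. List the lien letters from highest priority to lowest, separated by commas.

A, E, F, B, D, C

Effective dates: B is treated as recorded November 24, 2022, the work-commencement date; E is treated as recorded February 26, 2022, the work-commencement date.
A is a property-tax lien and takes priority over every other lien.
Ordering the rest by effective date: E (February 26, 2022), F (May 10, 2022), B (November 24, 2022), D (April 3, 2023), C (June 3, 2023).
E is already junior to A, so the subordination agreement changes nothing.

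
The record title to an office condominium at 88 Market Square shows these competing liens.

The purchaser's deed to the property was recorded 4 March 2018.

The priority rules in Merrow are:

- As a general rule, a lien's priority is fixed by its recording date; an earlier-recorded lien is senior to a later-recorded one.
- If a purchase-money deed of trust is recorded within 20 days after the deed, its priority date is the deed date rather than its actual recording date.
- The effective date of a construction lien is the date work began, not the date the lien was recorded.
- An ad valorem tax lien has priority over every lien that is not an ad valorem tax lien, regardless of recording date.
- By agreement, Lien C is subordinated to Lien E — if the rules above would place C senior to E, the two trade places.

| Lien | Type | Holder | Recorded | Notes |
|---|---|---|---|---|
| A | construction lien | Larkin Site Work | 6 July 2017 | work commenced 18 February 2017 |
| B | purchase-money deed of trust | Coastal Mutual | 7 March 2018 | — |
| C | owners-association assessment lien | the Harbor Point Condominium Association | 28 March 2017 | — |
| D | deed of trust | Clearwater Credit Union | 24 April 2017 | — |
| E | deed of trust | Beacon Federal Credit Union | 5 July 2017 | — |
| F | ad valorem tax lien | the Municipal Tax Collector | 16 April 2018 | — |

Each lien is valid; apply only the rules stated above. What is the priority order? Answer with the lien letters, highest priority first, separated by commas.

Effective dates after the stated exceptions: A relates back to 18 February 2017 (work commenced); B was recorded within the 20-day window, so its effective date is the deed date 4 March 2018.
F, as an ad valorem tax lien, has superpriority and ranks first.
The other liens, earliest effective date first: A (18 February 2017), C (28 March 2017), D (24 April 2017), E (5 July 2017), B (4 March 2018).
C would otherwise be senior to E, so under the subordination agreement C and E exchange positions.

F, A, E, D, C, B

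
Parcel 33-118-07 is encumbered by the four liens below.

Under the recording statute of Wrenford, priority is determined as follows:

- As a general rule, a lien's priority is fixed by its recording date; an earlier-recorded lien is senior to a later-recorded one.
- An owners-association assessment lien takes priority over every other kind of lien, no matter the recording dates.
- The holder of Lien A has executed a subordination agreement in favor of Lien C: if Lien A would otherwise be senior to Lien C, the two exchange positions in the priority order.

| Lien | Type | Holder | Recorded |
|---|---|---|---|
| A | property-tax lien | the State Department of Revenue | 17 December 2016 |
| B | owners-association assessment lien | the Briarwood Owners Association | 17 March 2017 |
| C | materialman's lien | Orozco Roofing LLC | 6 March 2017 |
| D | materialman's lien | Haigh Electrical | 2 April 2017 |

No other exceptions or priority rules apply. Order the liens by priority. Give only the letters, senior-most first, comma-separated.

B is an owners-association assessment lien and takes priority over every other lien.
Among the remaining liens, by effective date: A (17 December 2016), C (6 March 2017), D (2 April 2017).
The subordination applies — A was senior to C — so A and C swap.

B, C, A, D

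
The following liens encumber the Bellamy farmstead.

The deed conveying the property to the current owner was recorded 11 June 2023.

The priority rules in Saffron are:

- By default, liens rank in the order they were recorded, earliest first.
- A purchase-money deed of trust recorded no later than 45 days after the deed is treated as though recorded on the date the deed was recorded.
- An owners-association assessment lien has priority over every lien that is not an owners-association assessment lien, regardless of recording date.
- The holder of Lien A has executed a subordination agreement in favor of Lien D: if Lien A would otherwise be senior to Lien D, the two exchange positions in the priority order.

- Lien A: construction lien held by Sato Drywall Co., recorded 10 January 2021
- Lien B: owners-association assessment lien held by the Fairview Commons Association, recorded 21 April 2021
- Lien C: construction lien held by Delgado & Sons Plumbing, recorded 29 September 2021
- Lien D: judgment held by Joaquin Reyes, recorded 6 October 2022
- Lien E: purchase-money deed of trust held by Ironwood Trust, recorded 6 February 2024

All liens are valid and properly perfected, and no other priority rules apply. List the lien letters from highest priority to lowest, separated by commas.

B, D, C, A, E

Effective dates: E was recorded 240 days after the deed, outside the 45-day window, so it keeps its recording date.
As an owners-association assessment lien, B is senior to every other lien.
Among the remaining liens, by effective date: A (10 January 2021), C (29 September 2021), D (6 October 2022), E (6 February 2024).
A is senior to D before the subordination, so the two trade places.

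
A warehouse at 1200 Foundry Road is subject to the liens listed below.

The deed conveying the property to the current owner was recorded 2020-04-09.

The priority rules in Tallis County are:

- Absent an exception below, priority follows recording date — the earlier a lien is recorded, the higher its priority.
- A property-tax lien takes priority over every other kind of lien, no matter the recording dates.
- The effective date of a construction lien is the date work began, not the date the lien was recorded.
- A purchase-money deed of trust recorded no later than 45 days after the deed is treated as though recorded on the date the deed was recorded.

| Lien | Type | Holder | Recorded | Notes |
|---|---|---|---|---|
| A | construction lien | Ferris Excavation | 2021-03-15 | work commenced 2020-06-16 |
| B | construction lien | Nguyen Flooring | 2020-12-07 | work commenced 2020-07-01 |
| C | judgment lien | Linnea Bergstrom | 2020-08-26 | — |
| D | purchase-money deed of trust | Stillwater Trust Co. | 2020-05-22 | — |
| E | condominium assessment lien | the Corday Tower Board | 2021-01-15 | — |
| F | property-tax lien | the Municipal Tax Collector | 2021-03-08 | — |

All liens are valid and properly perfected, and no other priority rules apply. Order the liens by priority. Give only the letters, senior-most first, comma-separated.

F, D, A, B, C, E

Effective dates: A is treated as recorded 2020-06-16, the work-commencement date; B relates back to 2020-07-01 (work commenced); D was recorded within the 45-day window, so its effective date is the deed date 2020-04-09.
F, as a property-tax lien, has superpriority and ranks first.
The other liens, earliest effective date first: D (2020-04-09), A (2020-06-16), B (2020-07-01), C (2020-08-26), E (2021-01-15).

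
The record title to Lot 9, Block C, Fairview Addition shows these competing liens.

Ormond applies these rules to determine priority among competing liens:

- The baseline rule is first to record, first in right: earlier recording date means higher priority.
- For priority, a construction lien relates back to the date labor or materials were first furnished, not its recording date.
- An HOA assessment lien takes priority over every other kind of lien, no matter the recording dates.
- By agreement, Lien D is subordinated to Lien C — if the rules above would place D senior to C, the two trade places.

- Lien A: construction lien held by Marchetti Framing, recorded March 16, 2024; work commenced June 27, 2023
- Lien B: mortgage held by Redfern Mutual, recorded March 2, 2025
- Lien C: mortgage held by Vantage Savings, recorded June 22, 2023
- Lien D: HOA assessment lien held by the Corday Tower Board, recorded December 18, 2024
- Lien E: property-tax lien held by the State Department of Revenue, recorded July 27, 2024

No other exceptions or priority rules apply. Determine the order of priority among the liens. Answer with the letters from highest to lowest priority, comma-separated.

Effective dates after the stated exceptions: A is treated as recorded June 27, 2023, the work-commencement date.
D is an HOA assessment lien and takes priority over every other lien.
Remaining liens by effective date: C (June 22, 2023), A (June 27, 2023), E (July 27, 2024), B (March 2, 2025).
D would otherwise be senior to C, so under the subordination agreement D and C exchange positions.

C, D, A, E, B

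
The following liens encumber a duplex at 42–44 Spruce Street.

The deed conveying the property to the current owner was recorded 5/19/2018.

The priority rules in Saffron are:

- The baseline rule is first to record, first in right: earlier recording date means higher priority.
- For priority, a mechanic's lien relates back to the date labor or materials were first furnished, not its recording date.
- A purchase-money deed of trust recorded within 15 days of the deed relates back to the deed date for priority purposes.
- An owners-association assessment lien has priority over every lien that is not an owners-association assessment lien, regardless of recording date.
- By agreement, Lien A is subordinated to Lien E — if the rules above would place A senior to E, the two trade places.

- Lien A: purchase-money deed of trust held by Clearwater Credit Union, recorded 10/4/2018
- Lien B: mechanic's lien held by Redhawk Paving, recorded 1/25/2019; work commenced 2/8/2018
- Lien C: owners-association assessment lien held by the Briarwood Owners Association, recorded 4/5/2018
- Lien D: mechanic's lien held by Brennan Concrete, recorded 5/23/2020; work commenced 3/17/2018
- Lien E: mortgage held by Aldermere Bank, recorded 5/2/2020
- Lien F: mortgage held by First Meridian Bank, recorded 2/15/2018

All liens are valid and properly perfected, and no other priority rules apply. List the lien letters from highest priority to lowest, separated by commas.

C, B, F, D, E, A

Adjusting effective dates: A missed the 15-day window (138 days after the deed), so its recording date stands; B relates back to 2/8/2018 (work commenced); D is treated as recorded 3/17/2018, the work-commencement date.
C, as an owners-association assessment lien, has superpriority and ranks first.
The other liens, earliest effective date first: B (2/8/2018), F (2/15/2018), D (3/17/2018), A (10/4/2018), E (5/2/2020).
A would otherwise be senior to E, so under the subordination agreement A and E exchange positions.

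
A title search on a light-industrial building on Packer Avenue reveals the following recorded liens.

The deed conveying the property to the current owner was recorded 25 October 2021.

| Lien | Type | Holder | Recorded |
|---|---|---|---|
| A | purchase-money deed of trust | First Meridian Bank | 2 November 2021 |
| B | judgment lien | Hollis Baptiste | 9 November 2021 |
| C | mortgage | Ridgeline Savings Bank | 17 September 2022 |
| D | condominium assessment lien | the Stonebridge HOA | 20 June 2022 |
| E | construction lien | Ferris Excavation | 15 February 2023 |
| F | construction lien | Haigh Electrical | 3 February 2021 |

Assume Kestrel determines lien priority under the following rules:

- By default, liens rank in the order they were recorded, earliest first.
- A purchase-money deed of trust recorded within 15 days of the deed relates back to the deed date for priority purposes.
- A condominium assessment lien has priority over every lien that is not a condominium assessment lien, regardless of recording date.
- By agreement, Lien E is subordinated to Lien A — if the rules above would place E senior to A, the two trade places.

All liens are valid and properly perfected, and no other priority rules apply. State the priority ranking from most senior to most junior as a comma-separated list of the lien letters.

D, F, A, B, C, E

Effective dates: A was recorded within the 15-day window, so its effective date is the deed date 25 October 2021.
D is a condominium assessment lien and takes priority over every other lien.
Among the remaining liens, by effective date: F (3 February 2021), A (25 October 2021), B (9 November 2021), C (17 September 2022), E (15 February 2023).
Since E is not senior to A, the subordination leaves the order unchanged.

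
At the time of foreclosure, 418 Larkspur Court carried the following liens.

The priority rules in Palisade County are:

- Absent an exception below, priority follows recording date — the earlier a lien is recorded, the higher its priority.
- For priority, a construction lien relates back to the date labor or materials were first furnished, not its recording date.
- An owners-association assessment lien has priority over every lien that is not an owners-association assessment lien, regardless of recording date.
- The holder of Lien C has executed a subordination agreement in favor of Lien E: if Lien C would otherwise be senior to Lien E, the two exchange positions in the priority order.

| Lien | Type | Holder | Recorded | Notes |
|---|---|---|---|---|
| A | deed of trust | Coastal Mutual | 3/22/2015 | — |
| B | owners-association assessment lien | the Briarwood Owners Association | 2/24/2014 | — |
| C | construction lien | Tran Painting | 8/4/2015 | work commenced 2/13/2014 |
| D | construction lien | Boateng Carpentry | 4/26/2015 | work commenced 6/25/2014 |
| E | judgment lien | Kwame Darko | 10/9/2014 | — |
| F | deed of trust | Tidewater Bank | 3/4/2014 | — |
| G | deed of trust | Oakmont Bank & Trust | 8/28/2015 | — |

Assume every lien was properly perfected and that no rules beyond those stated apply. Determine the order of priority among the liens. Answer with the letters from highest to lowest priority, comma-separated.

B, E, F, D, C, A, G

Effective dates: C is treated as recorded 2/13/2014, the work-commencement date; D relates back to 6/25/2014 (work commenced).
B is an owners-association assessment lien and takes priority over every other lien.
Among the remaining liens, by effective date: C (2/13/2014), F (3/4/2014), D (6/25/2014), E (10/9/2014), A (3/22/2015), G (8/28/2015).
C is senior to E before the subordination, so the two trade places.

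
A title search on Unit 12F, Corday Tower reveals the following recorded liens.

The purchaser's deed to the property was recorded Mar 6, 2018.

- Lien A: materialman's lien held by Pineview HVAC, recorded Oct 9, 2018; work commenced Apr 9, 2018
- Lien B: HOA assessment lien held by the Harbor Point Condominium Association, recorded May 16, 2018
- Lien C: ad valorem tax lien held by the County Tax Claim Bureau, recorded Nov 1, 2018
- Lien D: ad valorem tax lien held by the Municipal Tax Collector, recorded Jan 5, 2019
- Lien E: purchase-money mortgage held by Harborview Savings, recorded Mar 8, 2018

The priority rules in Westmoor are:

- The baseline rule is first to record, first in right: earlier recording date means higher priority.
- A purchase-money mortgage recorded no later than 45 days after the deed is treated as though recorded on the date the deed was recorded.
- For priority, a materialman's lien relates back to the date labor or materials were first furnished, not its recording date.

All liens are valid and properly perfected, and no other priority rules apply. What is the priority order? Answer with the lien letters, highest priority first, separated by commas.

E, A, B, C, D

Effective dates after the stated exceptions: A is treated as recorded Apr 9, 2018, the work-commencement date; E was recorded within the 45-day window, so its effective date is the deed date Mar 6, 2018.
Ordering by effective date: E (Mar 6, 2018), A (Apr 9, 2018), B (May 16, 2018), C (Nov 1, 2018), D (Jan 5, 2019).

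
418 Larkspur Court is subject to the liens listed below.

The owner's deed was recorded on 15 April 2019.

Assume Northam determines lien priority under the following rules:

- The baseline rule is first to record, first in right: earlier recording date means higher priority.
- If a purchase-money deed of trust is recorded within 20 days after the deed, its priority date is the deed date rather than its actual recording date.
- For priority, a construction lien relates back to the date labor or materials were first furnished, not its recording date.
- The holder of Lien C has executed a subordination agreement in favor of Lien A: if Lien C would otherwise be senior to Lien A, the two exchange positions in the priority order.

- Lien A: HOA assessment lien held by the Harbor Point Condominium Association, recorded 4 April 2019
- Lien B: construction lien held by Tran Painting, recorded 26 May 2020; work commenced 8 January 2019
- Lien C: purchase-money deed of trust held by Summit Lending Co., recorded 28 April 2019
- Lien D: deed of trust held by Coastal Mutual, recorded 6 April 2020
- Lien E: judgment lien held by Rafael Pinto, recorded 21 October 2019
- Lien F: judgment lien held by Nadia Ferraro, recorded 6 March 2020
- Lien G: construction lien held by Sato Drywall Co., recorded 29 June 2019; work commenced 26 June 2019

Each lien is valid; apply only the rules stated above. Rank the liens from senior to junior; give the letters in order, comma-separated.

Adjusting effective dates: B's effective date is 8 January 2019, when work began; C relates back to the deed date 15 April 2019; G is treated as recorded 26 June 2019, the work-commencement date.
By effective date: B (8 January 2019), A (4 April 2019), C (15 April 2019), G (26 June 2019), E (21 October 2019), F (6 March 2020), D (6 April 2020).
C already ranks below A; the subordination has no effect.

B, A, C, G, E, F, D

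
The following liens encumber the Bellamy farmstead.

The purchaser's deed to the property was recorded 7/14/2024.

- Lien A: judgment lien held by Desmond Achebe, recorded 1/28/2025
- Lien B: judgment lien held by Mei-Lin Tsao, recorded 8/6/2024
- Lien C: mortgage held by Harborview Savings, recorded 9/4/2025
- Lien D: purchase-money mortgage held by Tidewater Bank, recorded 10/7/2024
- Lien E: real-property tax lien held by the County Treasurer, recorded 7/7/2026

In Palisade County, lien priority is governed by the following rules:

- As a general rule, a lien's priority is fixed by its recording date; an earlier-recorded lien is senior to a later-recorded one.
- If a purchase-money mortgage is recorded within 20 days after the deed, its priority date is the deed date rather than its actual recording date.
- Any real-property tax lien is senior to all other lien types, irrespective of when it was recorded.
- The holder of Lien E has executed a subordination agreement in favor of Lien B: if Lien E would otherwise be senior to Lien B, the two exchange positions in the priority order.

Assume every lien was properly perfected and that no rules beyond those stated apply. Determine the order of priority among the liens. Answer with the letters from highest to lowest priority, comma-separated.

B, E, D, A, C

Effective dates after the stated exceptions: D was recorded 85 days after the deed, outside the 20-day window, so it keeps its recording date.
E, as a real-property tax lien, has superpriority and ranks first.
Among the remaining liens, by effective date: B (8/6/2024), D (10/7/2024), A (1/28/2025), C (9/4/2025).
The subordination applies — E was senior to B — so E and B swap.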